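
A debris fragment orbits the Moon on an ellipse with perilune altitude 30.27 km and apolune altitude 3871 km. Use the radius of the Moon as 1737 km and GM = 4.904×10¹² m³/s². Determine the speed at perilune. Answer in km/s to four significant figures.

v ≈ 2.054 km/s

r_p = 1737 + 30.27 = 1767.3 km = 1.7673×10⁶ m.
r_a = 1737 + 3871 = 5608.0 km = 5.6080×10⁶ m.
Semi-major axis a = (r_p + r_a)/2 = 3687.6 km = 3.688×10⁶ m.
Vis-viva: v² = μ(2/r − 1/a) = 4.904×10¹² × (1.132×10⁻⁶ − 2.712×10⁻⁷) = 4.220×10⁶ m²/s².
v = 2054 m/s = 2.054 km/s.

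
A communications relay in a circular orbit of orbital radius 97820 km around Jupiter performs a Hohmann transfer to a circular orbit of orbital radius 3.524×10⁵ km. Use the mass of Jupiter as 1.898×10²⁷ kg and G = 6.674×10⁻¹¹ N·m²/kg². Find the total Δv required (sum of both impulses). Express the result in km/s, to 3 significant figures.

Δv_total ≈ 15.5 km/s

μ = GM = 6.674×10⁻¹¹ × 1.898×10²⁷ = 1.267×10¹⁷ m³/s².
r₁ = 97820 km = 9.782×10⁷ m.
r₂ = 3.524×10⁵ km = 3.524×10⁸ m.
Transfer ellipse a_t = (r₁ + r₂)/2 = 2.251×10⁸ m.
At r₁: circular v_c1 = √(μ/r₁) = 35990 m/s; transfer-perijove v_p = √[μ(2/r₁ − 1/a_t)] = 45020 m/s.
Δv₁ = v_p − v_c1 = 9039 m/s.
At r₂: circular v_c2 = √(μ/r₂) = 18960 m/s; transfer-apojove v_a = √[μ(2/r₂ − 1/a_t)] = 12500 m/s.
Δv₂ = v_c2 − v_a = 6461 m/s.
Total Δv = Δv₁ + Δv₂ = 15500 m/s = 15.50 km/s.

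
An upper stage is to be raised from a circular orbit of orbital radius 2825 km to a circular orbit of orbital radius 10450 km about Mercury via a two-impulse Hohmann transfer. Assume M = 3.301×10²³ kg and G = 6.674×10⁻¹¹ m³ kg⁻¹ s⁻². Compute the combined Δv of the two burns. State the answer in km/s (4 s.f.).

Δv_total ≈ 1.216 km/s

μ = GM = 6.674×10⁻¹¹ × 3.301×10²³ = 2.203×10¹³ m³/s².
r₁ = 2825 km = 2.825×10⁶ m.
r₂ = 10450 km = 1.045×10⁷ m.
Transfer ellipse a_t = (r₁ + r₂)/2 = 6.638×10⁶ m.
At r₁: circular v_c1 = √(μ/r₁) = 2793 m/s; transfer-periherm v_p = √[μ(2/r₁ − 1/a_t)] = 3504 m/s.
Δv₁ = v_p − v_c1 = 711.4 m/s.
At r₂: circular v_c2 = √(μ/r₂) = 1452 m/s; transfer-apoherm v_a = √[μ(2/r₂ − 1/a_t)] = 947.3 m/s.
Δv₂ = v_c2 − v_a = 504.7 m/s.
Total Δv = Δv₁ + Δv₂ = 1216 m/s = 1.216 km/s.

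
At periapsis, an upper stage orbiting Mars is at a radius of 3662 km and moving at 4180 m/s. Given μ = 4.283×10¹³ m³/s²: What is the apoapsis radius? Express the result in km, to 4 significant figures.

apoapsis radius ≈ 10810 km

r_p = 3.662×10⁶ m.
Specific energy ε = v²/2 − μ/r = -2.960×10⁶ J/kg, so a = −μ/(2ε) = 7.236×10⁶ m.
The apsides satisfy r_p + r_a = 2a, so the apoapsis radius is 2a − r_p = 1.081×10⁷ m = 10810 km.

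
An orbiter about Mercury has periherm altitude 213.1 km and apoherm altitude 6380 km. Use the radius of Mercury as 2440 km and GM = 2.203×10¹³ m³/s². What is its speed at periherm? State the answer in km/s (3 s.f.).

v ≈ 3.57 km/s

r_p = 2440 + 213.1 = 2653.1 km = 2.6531×10⁶ m.
r_a = 2440 + 6380 = 8820.0 km = 8.8200×10⁶ m.
Semi-major axis a = (r_p + r_a)/2 = 5736.6 km = 5.737×10⁶ m.
Vis-viva: v² = μ(2/r − 1/a) = 2.203×10¹³ × (7.538×10⁻⁷ − 1.743×10⁻⁷) = 1.277×10⁷ m²/s².
v = 3573 m/s = 3.573 km/s.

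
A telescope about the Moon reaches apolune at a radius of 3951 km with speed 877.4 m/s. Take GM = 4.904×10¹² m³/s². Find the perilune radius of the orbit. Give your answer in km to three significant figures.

r_a = 3.951×10⁶ m.
Specific energy ε = v²/2 − μ/r = -8.563×10⁵ J/kg, so a = −μ/(2ε) = 2.864×10⁶ m.
The apsides satisfy r_p + r_a = 2a, so the perilune radius is 2a − r_a = 1.776×10⁶ m = 1776.0 km.

perilune radius ≈ 1780 km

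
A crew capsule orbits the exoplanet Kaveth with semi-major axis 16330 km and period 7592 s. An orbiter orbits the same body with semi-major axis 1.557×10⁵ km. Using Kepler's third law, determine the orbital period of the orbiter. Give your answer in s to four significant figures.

T₂ ≈ 2.235×10⁵ s

Kepler's third law: T² ∝ a³, so T₂ = T₁ (a₂/a₁)^(3/2).
a₂/a₁ = 9.535, (a₂/a₁)^(3/2) = 29.44.
T₂ = 7592 × 29.44 = 2.235×10⁵ s.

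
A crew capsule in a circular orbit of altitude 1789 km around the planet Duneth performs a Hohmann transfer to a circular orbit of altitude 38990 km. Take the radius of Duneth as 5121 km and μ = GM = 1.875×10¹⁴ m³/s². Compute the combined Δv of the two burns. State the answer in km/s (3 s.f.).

r₁ = 5121 + 1789 = 6910.0 km = 6.9100×10⁶ m.
r₂ = 5121 + 38990 = 44111 km = 4.4111×10⁷ m.
Transfer ellipse a_t = (r₁ + r₂)/2 = 2.551×10⁷ m.
At r₁: circular v_c1 = √(μ/r₁) = 5209 m/s; transfer-periapsis v_p = √[μ(2/r₁ − 1/a_t)] = 6850 m/s.
Δv₁ = v_p − v_c1 = 1641 m/s.
At r₂: circular v_c2 = √(μ/r₂) = 2062 m/s; transfer-apoapsis v_a = √[μ(2/r₂ − 1/a_t)] = 1073 m/s.
Δv₂ = v_c2 − v_a = 988.7 m/s.
Total Δv = Δv₁ + Δv₂ = 2629 m/s = 2.629 km/s.

Δv_total ≈ 2.63 km/s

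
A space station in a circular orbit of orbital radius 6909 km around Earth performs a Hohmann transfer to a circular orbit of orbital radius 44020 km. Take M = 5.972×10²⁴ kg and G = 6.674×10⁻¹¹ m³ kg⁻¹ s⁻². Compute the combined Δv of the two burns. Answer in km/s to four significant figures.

Δv_total ≈ 3.833 km/s

μ = GM = 6.674×10⁻¹¹ × 5.972×10²⁴ = 3.986×10¹⁴ m³/s².
r₁ = 6909 km = 6.909×10⁶ m.
r₂ = 44020 km = 4.402×10⁷ m.
Transfer ellipse a_t = (r₁ + r₂)/2 = 2.546×10⁷ m.
At r₁: circular v_c1 = √(μ/r₁) = 7595 m/s; transfer-perigee v_p = √[μ(2/r₁ − 1/a_t)] = 9986 m/s.
Δv₁ = v_p − v_c1 = 2391 m/s.
At r₂: circular v_c2 = √(μ/r₂) = 3009 m/s; transfer-apogee v_a = √[μ(2/r₂ − 1/a_t)] = 1567 m/s.
Δv₂ = v_c2 − v_a = 1442 m/s.
Total Δv = Δv₁ + Δv₂ = 3833 m/s = 3.833 km/s.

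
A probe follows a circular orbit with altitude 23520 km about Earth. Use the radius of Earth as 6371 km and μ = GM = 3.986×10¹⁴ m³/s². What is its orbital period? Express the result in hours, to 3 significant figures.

r = 6371 + 23520 = 29891 km = 2.9891×10⁷ m.
Kepler's third law: T = 2π√(r³/μ) = 2π√((2.989×10⁷)³ / 3.986×10¹⁴).
r³/μ = 6.700×10⁷ s², so T = 2π × 8.185×10³ = 5.143×10⁴ s.
Converting: 5.143×10⁴ s ÷ 3600 = 14.29 hours.

T ≈ 14.3 hours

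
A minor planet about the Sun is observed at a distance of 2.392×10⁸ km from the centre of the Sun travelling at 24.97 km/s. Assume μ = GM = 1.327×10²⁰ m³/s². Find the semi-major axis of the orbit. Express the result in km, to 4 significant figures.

a ≈ 2.730×10⁸ km

r = 2.392×10¹¹ m.
Vis-viva rearranged: 1/a = 2/r − v²/μ = 8.361×10⁻¹² − 4.699×10⁻¹² = 3.663×10⁻¹² m⁻¹.
a = 2.730×10¹¹ m = 2.7303×10⁸ km.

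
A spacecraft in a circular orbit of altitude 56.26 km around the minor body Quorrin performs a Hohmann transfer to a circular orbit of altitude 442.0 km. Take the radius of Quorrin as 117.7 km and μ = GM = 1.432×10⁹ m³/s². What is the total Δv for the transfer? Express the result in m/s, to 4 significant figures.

Δv_total ≈ 37.09 m/s

r₁ = 117.7 + 56.26 = 173.96 km = 1.7396×10⁵ m.
r₂ = 117.7 + 442.0 = 559.70 km = 5.5970×10⁵ m.
Transfer ellipse a_t = (r₁ + r₂)/2 = 3.668×10⁵ m.
At r₁: circular v_c1 = √(μ/r₁) = 90.73 m/s; transfer-periapsis v_p = √[μ(2/r₁ − 1/a_t)] = 112.1 m/s.
Δv₁ = v_p − v_c1 = 21.34 m/s.
At r₂: circular v_c2 = √(μ/r₂) = 50.58 m/s; transfer-apoapsis v_a = √[μ(2/r₂ − 1/a_t)] = 34.83 m/s.
Δv₂ = v_c2 − v_a = 15.75 m/s.
Total Δv = Δv₁ + Δv₂ = 37.09 m/s.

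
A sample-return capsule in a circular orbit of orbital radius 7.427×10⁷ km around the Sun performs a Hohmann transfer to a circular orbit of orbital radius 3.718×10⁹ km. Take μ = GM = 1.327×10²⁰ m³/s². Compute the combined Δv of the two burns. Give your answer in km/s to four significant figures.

Δv_total ≈ 21.71 km/s

r₁ = 7.427×10⁷ km = 7.427×10¹⁰ m.
r₂ = 3.718×10⁹ km = 3.718×10¹² m.
Transfer ellipse a_t = (r₁ + r₂)/2 = 1.896×10¹² m.
At r₁: circular v_c1 = √(μ/r₁) = 42270 m/s; transfer-perihelion v_p = √[μ(2/r₁ − 1/a_t)] = 59190 m/s.
Δv₁ = v_p − v_c1 = 16920 m/s.
At r₂: circular v_c2 = √(μ/r₂) = 5974 m/s; transfer-aphelion v_a = √[μ(2/r₂ − 1/a_t)] = 1182 m/s.
Δv₂ = v_c2 − v_a = 4792 m/s.
Total Δv = Δv₁ + Δv₂ = 21710 m/s = 21.71 km/s.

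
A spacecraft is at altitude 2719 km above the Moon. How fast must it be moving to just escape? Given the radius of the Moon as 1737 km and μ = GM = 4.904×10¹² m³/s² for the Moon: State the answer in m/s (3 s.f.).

v_esc ≈ 1480 m/s

r = 1737 + 2719 = 4456.0 km = 4.4560×10⁶ m.
Escape speed v_esc = √(2μ/r) = √(2 × 4.904×10¹² / 4.456×10⁶) = √(2.201×10⁶) = 1484 m/s.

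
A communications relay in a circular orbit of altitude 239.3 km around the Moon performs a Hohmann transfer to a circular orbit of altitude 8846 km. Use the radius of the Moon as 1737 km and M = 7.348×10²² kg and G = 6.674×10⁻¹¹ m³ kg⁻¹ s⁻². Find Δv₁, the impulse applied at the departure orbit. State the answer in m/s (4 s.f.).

Δv ≈ 469.7 m/s

μ = GM = 6.674×10⁻¹¹ × 7.348×10²² = 4.904×10¹² m³/s².
r₁ = 1737 + 239.3 = 1976.3 km = 1.9763×10⁶ m.
r₂ = 1737 + 8846 = 10583 km = 1.0583×10⁷ m.
Transfer ellipse a_t = (r₁ + r₂)/2 = 6.280×10⁶ m.
At r₁: circular v_c1 = √(μ/r₁) = 1575 m/s; transfer-perilune v_p = √[μ(2/r₁ − 1/a_t)] = 2045 m/s.
Δv₁ = v_p − v_c1 = 469.7 m/s.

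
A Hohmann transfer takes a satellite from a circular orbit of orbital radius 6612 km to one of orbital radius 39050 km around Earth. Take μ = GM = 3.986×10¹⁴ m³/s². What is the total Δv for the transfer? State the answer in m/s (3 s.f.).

Δv_total ≈ 3870 m/s

r₁ = 6612 km = 6.612×10⁶ m.
r₂ = 39050 km = 3.905×10⁷ m.
Transfer ellipse a_t = (r₁ + r₂)/2 = 2.283×10⁷ m.
At r₁: circular v_c1 = √(μ/r₁) = 7764 m/s; transfer-perigee v_p = √[μ(2/r₁ − 1/a_t)] = 10150 m/s.
Δv₁ = v_p − v_c1 = 2390 m/s.
At r₂: circular v_c2 = √(μ/r₂) = 3195 m/s; transfer-apogee v_a = √[μ(2/r₂ − 1/a_t)] = 1719 m/s.
Δv₂ = v_c2 − v_a = 1476 m/s.
Total Δv = Δv₁ + Δv₂ = 3866 m/s.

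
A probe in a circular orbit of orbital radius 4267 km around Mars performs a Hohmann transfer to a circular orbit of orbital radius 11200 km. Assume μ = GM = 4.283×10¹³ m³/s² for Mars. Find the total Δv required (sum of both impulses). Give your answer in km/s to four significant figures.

r₁ = 4267 km = 4.267×10⁶ m.
r₂ = 11200 km = 1.120×10⁷ m.
Transfer ellipse a_t = (r₁ + r₂)/2 = 7.734×10⁶ m.
At r₁: circular v_c1 = √(μ/r₁) = 3168 m/s; transfer-periapsis v_p = √[μ(2/r₁ − 1/a_t)] = 3813 m/s.
Δv₁ = v_p − v_c1 = 644.5 m/s.
At r₂: circular v_c2 = √(μ/r₂) = 1956 m/s; transfer-apoapsis v_a = √[μ(2/r₂ − 1/a_t)] = 1453 m/s.
Δv₂ = v_c2 − v_a = 503.0 m/s.
Total Δv = Δv₁ + Δv₂ = 1147 m/s = 1.147 km/s.

Δv_total ≈ 1.147 km/s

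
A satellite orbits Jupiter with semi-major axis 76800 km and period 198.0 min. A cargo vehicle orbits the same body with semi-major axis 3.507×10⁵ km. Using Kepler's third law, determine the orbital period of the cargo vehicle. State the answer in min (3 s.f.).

T₂ ≈ 1930 min

Kepler's third law: T² ∝ a³, so T₂ = T₁ (a₂/a₁)^(3/2).
a₂/a₁ = 4.566, (a₂/a₁)^(3/2) = 9.758.
T₂ = 198.0 × 9.758 = 1932 min.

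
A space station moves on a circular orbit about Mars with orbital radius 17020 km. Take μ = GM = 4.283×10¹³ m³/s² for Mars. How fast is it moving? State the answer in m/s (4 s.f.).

r = 17020 km = 1.702×10⁷ m.
For a circular orbit v = √(μ/r) = √(4.283×10¹³ / 1.702×10⁷) = √(2.516×10⁶) = 1586 m/s.

v ≈ 1586 m/s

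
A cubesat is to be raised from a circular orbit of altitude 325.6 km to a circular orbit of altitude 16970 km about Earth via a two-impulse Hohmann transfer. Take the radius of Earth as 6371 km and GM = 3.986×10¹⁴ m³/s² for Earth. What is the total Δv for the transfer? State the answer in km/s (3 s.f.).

r₁ = 6371 + 325.6 = 6696.6 km = 6.6966×10⁶ m.
r₂ = 6371 + 16970 = 23341 km = 2.3341×10⁷ m.
Transfer ellipse a_t = (r₁ + r₂)/2 = 1.502×10⁷ m.
At r₁: circular v_c1 = √(μ/r₁) = 7715 m/s; transfer-perigee v_p = √[μ(2/r₁ − 1/a_t)] = 9618 m/s.
Δv₁ = v_p − v_c1 = 1903 m/s.
At r₂: circular v_c2 = √(μ/r₂) = 4132 m/s; transfer-apogee v_a = √[μ(2/r₂ − 1/a_t)] = 2759 m/s.
Δv₂ = v_c2 − v_a = 1373 m/s.
Total Δv = Δv₁ + Δv₂ = 3276 m/s = 3.276 km/s.

Δv_total ≈ 3.28 km/s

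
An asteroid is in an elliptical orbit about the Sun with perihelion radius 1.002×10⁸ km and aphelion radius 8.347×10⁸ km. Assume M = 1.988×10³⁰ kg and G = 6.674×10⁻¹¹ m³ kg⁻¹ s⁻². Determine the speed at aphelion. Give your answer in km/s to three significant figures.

μ = GM = 6.674×10⁻¹¹ × 1.988×10³⁰ = 1.327×10²⁰ m³/s².
Semi-major axis a = (r_p + r_a)/2 = 4.6745×10⁸ km = 4.674×10¹¹ m.
Vis-viva: v² = μ(2/r − 1/a) = 1.327×10²⁰ × (2.396×10⁻¹² − 2.139×10⁻¹²) = 3.407×10⁷ m²/s².
v = 5837 m/s = 5.837 km/s.

v ≈ 5.84 km/s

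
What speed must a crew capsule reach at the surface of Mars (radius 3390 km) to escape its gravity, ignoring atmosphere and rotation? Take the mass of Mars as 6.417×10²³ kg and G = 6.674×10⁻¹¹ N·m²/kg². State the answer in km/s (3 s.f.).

v_esc ≈ 5.03 km/s

μ = GM = 6.674×10⁻¹¹ × 6.417×10²³ = 4.283×10¹³ m³/s².
r = R = 3.390×10⁶ m.
Escape speed v_esc = √(2μ/r) = √(2 × 4.283×10¹³ / 3.390×10⁶) = √(2.527×10⁷) = 5027 m/s.
= 5.027 km/s.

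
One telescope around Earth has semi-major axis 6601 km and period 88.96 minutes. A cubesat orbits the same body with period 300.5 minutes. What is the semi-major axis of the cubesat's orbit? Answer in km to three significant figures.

a₂ ≈ 14900 km

Kepler's third law: a³ ∝ T², so a₂ = a₁ (T₂/T₁)^(2/3).
T₂/T₁ = 3.378, (T₂/T₁)^(2/3) = 2.251.
a₂ = 6601 × 2.251 = 14860 km.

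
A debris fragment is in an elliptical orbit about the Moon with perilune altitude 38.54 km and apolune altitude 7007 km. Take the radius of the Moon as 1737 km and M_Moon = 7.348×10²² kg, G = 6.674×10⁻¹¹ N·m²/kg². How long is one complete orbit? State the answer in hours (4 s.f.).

T ≈ 9.507 hours

μ = GM = 6.674×10⁻¹¹ × 7.348×10²² = 4.904×10¹² m³/s².
r_p = 1737 + 38.54 = 1775.5 km = 1.7755×10⁶ m.
r_a = 1737 + 7007 = 8744.0 km = 8.7440×10⁶ m.
Semi-major axis a = (r_p + r_a)/2 = (1775.5 + 8744.0)/2 = 5259.8 km = 5.260×10⁶ m.
By Kepler's third law T = 2π√(a³/μ) = 2π × 5.447×10³ = 3.423×10⁴ s.
= 9.507 hours.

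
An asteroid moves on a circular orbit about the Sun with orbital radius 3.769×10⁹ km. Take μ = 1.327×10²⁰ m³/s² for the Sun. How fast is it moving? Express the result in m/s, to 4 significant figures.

v ≈ 5934 m/s

r = 3.769×10⁹ km = 3.769×10¹² m.
For a circular orbit v = √(μ/r) = √(1.327×10²⁰ / 3.769×10¹²) = √(3.521×10⁷) = 5934 m/s.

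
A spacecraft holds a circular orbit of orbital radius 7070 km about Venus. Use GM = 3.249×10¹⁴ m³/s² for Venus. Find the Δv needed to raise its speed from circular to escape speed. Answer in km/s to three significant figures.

r = 7070 km = 7.070×10⁶ m.
Circular speed v_c = √(μ/r) = 6779 m/s.
Escape speed v_esc = √(2μ/r) = √2 × v_c = 9587 m/s.
Δv = v_esc − v_c = 2808 m/s = 2.808 km/s.

Δv ≈ 2.81 km/s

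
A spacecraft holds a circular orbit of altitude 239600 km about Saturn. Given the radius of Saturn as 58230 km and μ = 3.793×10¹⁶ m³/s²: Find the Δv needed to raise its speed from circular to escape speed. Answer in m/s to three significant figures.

r = 58230 + 239600 = 297830 km = 2.9783×10⁸ m.
Circular speed v_c = √(μ/r) = 11290 m/s.
Escape speed v_esc = √(2μ/r) = √2 × v_c = 15960 m/s.
Δv = v_esc − v_c = 4674 m/s.

Δv ≈ 4670 m/s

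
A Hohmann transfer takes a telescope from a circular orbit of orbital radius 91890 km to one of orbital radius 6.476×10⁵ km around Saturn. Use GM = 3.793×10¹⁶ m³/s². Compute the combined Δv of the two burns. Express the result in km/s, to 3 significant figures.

r₁ = 91890 km = 9.189×10⁷ m.
r₂ = 6.476×10⁵ km = 6.476×10⁸ m.
Transfer ellipse a_t = (r₁ + r₂)/2 = 3.697×10⁸ m.
At r₁: circular v_c1 = √(μ/r₁) = 20320 m/s; transfer-perikrone v_p = √[μ(2/r₁ − 1/a_t)] = 26890 m/s.
Δv₁ = v_p − v_c1 = 6571 m/s.
At r₂: circular v_c2 = √(μ/r₂) = 7653 m/s; transfer-apokrone v_a = √[μ(2/r₂ − 1/a_t)] = 3815 m/s.
Δv₂ = v_c2 − v_a = 3838 m/s.
Total Δv = Δv₁ + Δv₂ = 10410 m/s = 10.41 km/s.

Δv_total ≈ 10.4 km/s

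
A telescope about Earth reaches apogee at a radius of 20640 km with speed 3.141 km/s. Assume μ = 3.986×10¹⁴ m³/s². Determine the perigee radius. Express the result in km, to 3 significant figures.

r_a = 2.064×10⁷ m.
Specific energy ε = v²/2 − μ/r = -1.438×10⁷ J/kg, so a = −μ/(2ε) = 1.386×10⁷ m.
The apsides satisfy r_p + r_a = 2a, so the perigee radius is 2a − r_a = 7.081×10⁶ m = 7080.8 km.

perigee radius ≈ 7080 km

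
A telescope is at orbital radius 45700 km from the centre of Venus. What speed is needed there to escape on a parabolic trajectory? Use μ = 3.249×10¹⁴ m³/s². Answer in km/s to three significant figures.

r = 45700 km = 4.570×10⁷ m.
Escape speed v_esc = √(2μ/r) = √(2 × 3.249×10¹⁴ / 4.570×10⁷) = √(1.422×10⁷) = 3771 m/s.
= 3.771 km/s.

v_esc ≈ 3.77 km/s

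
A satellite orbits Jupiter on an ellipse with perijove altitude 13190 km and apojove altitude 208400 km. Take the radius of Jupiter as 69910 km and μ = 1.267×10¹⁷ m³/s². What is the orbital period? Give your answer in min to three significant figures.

r_p = 69910 + 13190 = 83100 km = 8.3100×10⁷ m.
r_a = 69910 + 208400 = 278310 km = 2.7831×10⁸ m.
Semi-major axis a = (r_p + r_a)/2 = (83100 + 2.7831×10⁵)/2 = 1.8070×10⁵ km = 1.807×10⁸ m.
By Kepler's third law T = 2π√(a³/μ) = 2π × 6.824×10³ = 4.288×10⁴ s.
= 714.7 min.

T ≈ 715 min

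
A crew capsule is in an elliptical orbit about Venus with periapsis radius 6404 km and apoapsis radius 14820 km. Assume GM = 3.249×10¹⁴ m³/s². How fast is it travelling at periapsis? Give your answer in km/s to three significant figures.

v ≈ 8.42 km/s

Semi-major axis a = (r_p + r_a)/2 = 10612 km = 1.061×10⁷ m.
Vis-viva: v² = μ(2/r − 1/a) = 3.249×10¹⁴ × (3.123×10⁻⁷ − 9.423×10⁻⁸) = 7.085×10⁷ m²/s².
v = 8417 m/s = 8.417 km/s.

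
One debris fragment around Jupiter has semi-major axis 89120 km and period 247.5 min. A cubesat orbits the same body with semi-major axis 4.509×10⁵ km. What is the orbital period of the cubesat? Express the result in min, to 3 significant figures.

T₂ ≈ 2820 min

Kepler's third law: T² ∝ a³, so T₂ = T₁ (a₂/a₁)^(3/2).
a₂/a₁ = 5.059, (a₂/a₁)^(3/2) = 11.38.
T₂ = 247.5 × 11.38 = 2817 min.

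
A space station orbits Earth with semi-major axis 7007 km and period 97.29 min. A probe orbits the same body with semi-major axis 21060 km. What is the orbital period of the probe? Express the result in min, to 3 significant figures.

T₂ ≈ 507 min

Kepler's third law: T² ∝ a³, so T₂ = T₁ (a₂/a₁)^(3/2).
a₂/a₁ = 3.006, (a₂/a₁)^(3/2) = 5.211.
T₂ = 97.29 × 5.211 = 506.9 min.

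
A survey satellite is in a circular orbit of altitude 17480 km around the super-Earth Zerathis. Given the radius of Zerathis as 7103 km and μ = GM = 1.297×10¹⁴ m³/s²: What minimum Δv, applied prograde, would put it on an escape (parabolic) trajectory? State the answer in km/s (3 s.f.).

r = 7103 + 17480 = 24583 km = 2.4583×10⁷ m.
Circular speed v_c = √(μ/r) = 2297 m/s.
Escape speed v_esc = √(2μ/r) = √2 × v_c = 3248 m/s.
Δv = v_esc − v_c = 951.4 m/s = 0.9514 km/s.

Δv ≈ 0.951 km/s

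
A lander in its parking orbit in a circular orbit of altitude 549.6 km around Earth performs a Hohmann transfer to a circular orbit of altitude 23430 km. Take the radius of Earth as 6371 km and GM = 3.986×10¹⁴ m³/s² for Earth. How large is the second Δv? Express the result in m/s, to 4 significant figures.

r₁ = 6371 + 549.6 = 6920.6 km = 6.9206×10⁶ m.
r₂ = 6371 + 23430 = 29801 km = 2.9801×10⁷ m.
Transfer ellipse a_t = (r₁ + r₂)/2 = 1.836×10⁷ m.
At r₁: circular v_c1 = √(μ/r₁) = 7589 m/s; transfer-perigee v_p = √[μ(2/r₁ − 1/a_t)] = 9669 m/s.
At r₂: circular v_c2 = √(μ/r₂) = 3657 m/s; transfer-apogee v_a = √[μ(2/r₂ − 1/a_t)] = 2245 m/s.
Δv₂ = v_c2 − v_a = 1412 m/s.

Δv ≈ 1412 m/s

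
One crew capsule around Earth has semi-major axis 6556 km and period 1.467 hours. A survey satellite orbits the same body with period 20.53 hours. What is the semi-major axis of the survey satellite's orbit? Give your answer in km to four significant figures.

Kepler's third law: a³ ∝ T², so a₂ = a₁ (T₂/T₁)^(2/3).
T₂/T₁ = 13.99, (T₂/T₁)^(2/3) = 5.807.
a₂ = 6556 × 5.807 = 38070 km.

a₂ ≈ 38070 km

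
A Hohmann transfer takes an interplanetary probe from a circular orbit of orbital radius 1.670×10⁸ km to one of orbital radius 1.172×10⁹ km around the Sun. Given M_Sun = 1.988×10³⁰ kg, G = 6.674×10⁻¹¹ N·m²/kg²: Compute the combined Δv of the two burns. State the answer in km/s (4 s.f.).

Δv_total ≈ 14.43 km/s

μ = GM = 6.674×10⁻¹¹ × 1.988×10³⁰ = 1.327×10²⁰ m³/s².
r₁ = 1.670×10⁸ km = 1.670×10¹¹ m.
r₂ = 1.172×10⁹ km = 1.172×10¹² m.
Transfer ellipse a_t = (r₁ + r₂)/2 = 6.695×10¹¹ m.
At r₁: circular v_c1 = √(μ/r₁) = 28190 m/s; transfer-perihelion v_p = √[μ(2/r₁ − 1/a_t)] = 37290 m/s.
Δv₁ = v_p − v_c1 = 9107 m/s.
At r₂: circular v_c2 = √(μ/r₂) = 10640 m/s; transfer-aphelion v_a = √[μ(2/r₂ − 1/a_t)] = 5314 m/s.
Δv₂ = v_c2 − v_a = 5326 m/s.
Total Δv = Δv₁ + Δv₂ = 14430 m/s = 14.43 km/s.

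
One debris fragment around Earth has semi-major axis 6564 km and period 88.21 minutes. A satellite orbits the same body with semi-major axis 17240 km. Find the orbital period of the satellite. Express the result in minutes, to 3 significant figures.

T₂ ≈ 375 minutes

Kepler's third law: T² ∝ a³, so T₂ = T₁ (a₂/a₁)^(3/2).
a₂/a₁ = 2.626, (a₂/a₁)^(3/2) = 4.257.
T₂ = 88.21 × 4.257 = 375.5 minutes.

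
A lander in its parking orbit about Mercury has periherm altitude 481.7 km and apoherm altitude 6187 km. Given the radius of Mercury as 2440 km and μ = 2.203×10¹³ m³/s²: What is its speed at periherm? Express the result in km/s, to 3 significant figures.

v ≈ 3.36 km/s

r_p = 2440 + 481.7 = 2921.7 km = 2.9217×10⁶ m.
r_a = 2440 + 6187 = 8627.0 km = 8.6270×10⁶ m.
Semi-major axis a = (r_p + r_a)/2 = 5774.4 km = 5.774×10⁶ m.
Vis-viva: v² = μ(2/r − 1/a) = 2.203×10¹³ × (6.845×10⁻⁷ − 1.732×10⁻⁷) = 1.127×10⁷ m²/s².
v = 3356 m/s = 3.356 km/s.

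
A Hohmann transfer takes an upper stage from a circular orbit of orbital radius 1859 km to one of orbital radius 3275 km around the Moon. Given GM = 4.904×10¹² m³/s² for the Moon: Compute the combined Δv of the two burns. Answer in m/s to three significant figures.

r₁ = 1859 km = 1.859×10⁶ m.
r₂ = 3275 km = 3.275×10⁶ m.
Transfer ellipse a_t = (r₁ + r₂)/2 = 2.567×10⁶ m.
At r₁: circular v_c1 = √(μ/r₁) = 1624 m/s; transfer-perilune v_p = √[μ(2/r₁ − 1/a_t)] = 1835 m/s.
Δv₁ = v_p − v_c1 = 210.4 m/s.
At r₂: circular v_c2 = √(μ/r₂) = 1224 m/s; transfer-apolune v_a = √[μ(2/r₂ − 1/a_t)] = 1041 m/s.
Δv₂ = v_c2 − v_a = 182.3 m/s.
Total Δv = Δv₁ + Δv₂ = 392.7 m/s.

Δv_total ≈ 393 m/s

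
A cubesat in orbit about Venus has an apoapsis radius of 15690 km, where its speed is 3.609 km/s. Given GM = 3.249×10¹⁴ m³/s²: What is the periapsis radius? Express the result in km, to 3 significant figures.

r_a = 1.569×10⁷ m.
Specific energy ε = v²/2 − μ/r = -1.420×10⁷ J/kg, so a = −μ/(2ε) = 1.144×10⁷ m.
The apsides satisfy r_p + r_a = 2a, so the periapsis radius is 2a − r_a = 7.198×10⁶ m = 7198.3 km.

periapsis radius ≈ 7200 km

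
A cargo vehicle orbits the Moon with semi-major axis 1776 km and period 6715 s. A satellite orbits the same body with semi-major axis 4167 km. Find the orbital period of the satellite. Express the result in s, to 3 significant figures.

T₂ ≈ 24100 s

Kepler's third law: T² ∝ a³, so T₂ = T₁ (a₂/a₁)^(3/2).
a₂/a₁ = 2.346, (a₂/a₁)^(3/2) = 3.594.
T₂ = 6715 × 3.594 = 24130 s.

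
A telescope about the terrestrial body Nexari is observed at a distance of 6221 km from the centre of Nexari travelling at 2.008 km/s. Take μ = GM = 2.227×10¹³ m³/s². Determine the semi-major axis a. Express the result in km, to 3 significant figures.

r = 6.221×10⁶ m.
Specific orbital energy ε = v²/2 − μ/r = (2008)²/2 − 2.227×10¹³/6.221×10⁶ = -1.564×10⁶ J/kg.
Since ε = −μ/(2a), a = −μ/(2ε) = 7.121×10⁶ m = 7120.6 km.

a ≈ 7120 km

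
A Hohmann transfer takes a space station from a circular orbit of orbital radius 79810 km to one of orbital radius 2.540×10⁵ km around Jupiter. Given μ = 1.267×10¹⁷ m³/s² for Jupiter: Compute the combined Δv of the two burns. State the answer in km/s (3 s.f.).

Δv_total ≈ 16.2 km/s

r₁ = 79810 km = 7.981×10⁷ m.
r₂ = 2.540×10⁵ km = 2.540×10⁸ m.
Transfer ellipse a_t = (r₁ + r₂)/2 = 1.669×10⁸ m.
At r₁: circular v_c1 = √(μ/r₁) = 39840 m/s; transfer-perijove v_p = √[μ(2/r₁ − 1/a_t)] = 49150 m/s.
Δv₁ = v_p − v_c1 = 9308 m/s.
At r₂: circular v_c2 = √(μ/r₂) = 22330 m/s; transfer-apojove v_a = √[μ(2/r₂ − 1/a_t)] = 15440 m/s.
Δv₂ = v_c2 − v_a = 6890 m/s.
Total Δv = Δv₁ + Δv₂ = 16200 m/s = 16.20 km/s.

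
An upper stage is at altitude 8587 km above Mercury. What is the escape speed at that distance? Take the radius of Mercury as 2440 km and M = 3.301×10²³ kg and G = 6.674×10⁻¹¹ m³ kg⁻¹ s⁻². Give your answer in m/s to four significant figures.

μ = GM = 6.674×10⁻¹¹ × 3.301×10²³ = 2.203×10¹³ m³/s².
r = 2440 + 8587 = 11027 km = 1.1027×10⁷ m.
Escape speed v_esc = √(2μ/r) = √(2 × 2.203×10¹³ / 1.103×10⁷) = √(3.996×10⁶) = 1999 m/s.

v_esc ≈ 1999 m/s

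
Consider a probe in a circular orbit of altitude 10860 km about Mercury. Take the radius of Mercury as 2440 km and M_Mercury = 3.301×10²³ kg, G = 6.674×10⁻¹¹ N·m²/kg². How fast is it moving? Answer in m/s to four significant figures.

μ = GM = 6.674×10⁻¹¹ × 3.301×10²³ = 2.203×10¹³ m³/s².
r = 2440 + 10860 = 13300 km = 1.3300×10⁷ m.
For a circular orbit v = √(μ/r) = √(2.203×10¹³ / 1.330×10⁷) = √(1.656×10⁶) = 1287 m/s.

v ≈ 1287 m/s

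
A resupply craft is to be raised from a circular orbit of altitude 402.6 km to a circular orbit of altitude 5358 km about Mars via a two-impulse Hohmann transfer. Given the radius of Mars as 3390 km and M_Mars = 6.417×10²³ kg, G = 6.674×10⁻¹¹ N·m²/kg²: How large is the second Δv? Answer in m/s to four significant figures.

Δv ≈ 491.8 m/s

μ = GM = 6.674×10⁻¹¹ × 6.417×10²³ = 4.283×10¹³ m³/s².
r₁ = 3390 + 402.6 = 3792.6 km = 3.7926×10⁶ m.
r₂ = 3390 + 5358 = 8748.0 km = 8.7480×10⁶ m.
Transfer ellipse a_t = (r₁ + r₂)/2 = 6.270×10⁶ m.
At r₁: circular v_c1 = √(μ/r₁) = 3360 m/s; transfer-periapsis v_p = √[μ(2/r₁ − 1/a_t)] = 3969 m/s.
At r₂: circular v_c2 = √(μ/r₂) = 2213 m/s; transfer-apoapsis v_a = √[μ(2/r₂ − 1/a_t)] = 1721 m/s.
Δv₂ = v_c2 − v_a = 491.8 m/s.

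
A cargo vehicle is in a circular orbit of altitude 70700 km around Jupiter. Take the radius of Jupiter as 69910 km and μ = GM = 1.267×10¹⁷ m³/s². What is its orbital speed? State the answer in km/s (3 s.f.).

v ≈ 30.0 km/s

r = 69910 + 70700 = 140610 km = 1.4061×10⁸ m.
For a circular orbit v = √(μ/r) = √(1.267×10¹⁷ / 1.406×10⁸) = √(9.011×10⁸) = 30020 m/s.
That is 30.02 km/s.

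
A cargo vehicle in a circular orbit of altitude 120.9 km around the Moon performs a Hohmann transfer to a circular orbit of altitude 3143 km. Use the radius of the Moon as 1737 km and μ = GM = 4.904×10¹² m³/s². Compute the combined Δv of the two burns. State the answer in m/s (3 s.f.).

Δv_total ≈ 589 m/s

r₁ = 1737 + 120.9 = 1857.9 km = 1.8579×10⁶ m.
r₂ = 1737 + 3143 = 4880.0 km = 4.8800×10⁶ m.
Transfer ellipse a_t = (r₁ + r₂)/2 = 3.369×10⁶ m.
At r₁: circular v_c1 = √(μ/r₁) = 1625 m/s; transfer-perilune v_p = √[μ(2/r₁ − 1/a_t)] = 1955 m/s.
Δv₁ = v_p − v_c1 = 330.7 m/s.
At r₂: circular v_c2 = √(μ/r₂) = 1002 m/s; transfer-apolune v_a = √[μ(2/r₂ − 1/a_t)] = 744.4 m/s.
Δv₂ = v_c2 − v_a = 258.0 m/s.
Total Δv = Δv₁ + Δv₂ = 588.7 m/s.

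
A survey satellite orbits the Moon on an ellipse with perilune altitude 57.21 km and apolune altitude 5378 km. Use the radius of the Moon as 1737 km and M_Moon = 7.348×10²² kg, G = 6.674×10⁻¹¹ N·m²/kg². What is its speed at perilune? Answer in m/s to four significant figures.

μ = GM = 6.674×10⁻¹¹ × 7.348×10²² = 4.904×10¹² m³/s².
r_p = 1737 + 57.21 = 1794.2 km = 1.7942×10⁶ m.
r_a = 1737 + 5378 = 7115.0 km = 7.1150×10⁶ m.
Semi-major axis a = (r_p + r_a)/2 = 4454.6 km = 4.455×10⁶ m.
Vis-viva: v² = μ(2/r − 1/a) = 4.904×10¹² × (1.115×10⁻⁶ − 2.245×10⁻⁷) = 4.366×10⁶ m²/s².
v = 2089 m/s.

v ≈ 2089 m/s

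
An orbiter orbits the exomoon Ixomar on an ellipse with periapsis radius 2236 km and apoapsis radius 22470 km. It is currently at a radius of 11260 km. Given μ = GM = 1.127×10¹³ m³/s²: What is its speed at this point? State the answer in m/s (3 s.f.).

v ≈ 1040 m/s

Semi-major axis a = (r_p + r_a)/2 = 12353 km = 1.235×10⁷ m.
Vis-viva: v² = μ(2/r − 1/a) = 1.127×10¹³ × (1.776×10⁻⁷ − 8.095×10⁻⁸) = 1.089×10⁶ m²/s².
v = 1044 m/s.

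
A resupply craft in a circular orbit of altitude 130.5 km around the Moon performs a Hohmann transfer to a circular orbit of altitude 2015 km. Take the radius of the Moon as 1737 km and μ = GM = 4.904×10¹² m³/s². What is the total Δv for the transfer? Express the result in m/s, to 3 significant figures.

r₁ = 1737 + 130.5 = 1867.5 km = 1.8675×10⁶ m.
r₂ = 1737 + 2015 = 3752.0 km = 3.7520×10⁶ m.
Transfer ellipse a_t = (r₁ + r₂)/2 = 2.810×10⁶ m.
At r₁: circular v_c1 = √(μ/r₁) = 1620 m/s; transfer-perilune v_p = √[μ(2/r₁ − 1/a_t)] = 1873 m/s.
Δv₁ = v_p − v_c1 = 252.1 m/s.
At r₂: circular v_c2 = √(μ/r₂) = 1143 m/s; transfer-apolune v_a = √[μ(2/r₂ − 1/a_t)] = 932.1 m/s.
Δv₂ = v_c2 − v_a = 211.2 m/s.
Total Δv = Δv₁ + Δv₂ = 463.3 m/s.

Δv_total ≈ 463 m/s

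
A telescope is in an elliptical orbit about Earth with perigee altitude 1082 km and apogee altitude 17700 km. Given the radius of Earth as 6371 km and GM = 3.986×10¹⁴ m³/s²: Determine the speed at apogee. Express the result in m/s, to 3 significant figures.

r_p = 6371 + 1082 = 7453.0 km = 7.4530×10⁶ m.
r_a = 6371 + 17700 = 24071 km = 2.4071×10⁷ m.
Semi-major axis a = (r_p + r_a)/2 = 15762 km = 1.576×10⁷ m.
Vis-viva: v² = μ(2/r − 1/a) = 3.986×10¹⁴ × (8.309×10⁻⁸ − 6.344×10⁻⁸) = 7.830×10⁶ m²/s².
v = 2798 m/s.

v ≈ 2800 m/s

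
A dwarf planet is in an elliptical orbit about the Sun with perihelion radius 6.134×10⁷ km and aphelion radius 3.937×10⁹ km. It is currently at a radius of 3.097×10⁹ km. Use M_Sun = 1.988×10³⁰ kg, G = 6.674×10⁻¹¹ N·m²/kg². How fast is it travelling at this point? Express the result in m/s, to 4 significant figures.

μ = GM = 6.674×10⁻¹¹ × 1.988×10³⁰ = 1.327×10²⁰ m³/s².
Semi-major axis a = (r_p + r_a)/2 = 1.9992×10⁹ km = 1.999×10¹² m.
Vis-viva: v² = μ(2/r − 1/a) = 1.327×10²⁰ × (6.458×10⁻¹³ − 5.002×10⁻¹³) = 1.932×10⁷ m²/s².
v = 4395 m/s.

v ≈ 4395 m/s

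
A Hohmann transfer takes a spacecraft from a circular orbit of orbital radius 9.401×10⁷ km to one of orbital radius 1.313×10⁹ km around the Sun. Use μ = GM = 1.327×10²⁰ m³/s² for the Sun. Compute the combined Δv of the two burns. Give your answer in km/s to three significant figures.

r₁ = 9.401×10⁷ km = 9.401×10¹⁰ m.
r₂ = 1.313×10⁹ km = 1.313×10¹² m.
Transfer ellipse a_t = (r₁ + r₂)/2 = 7.035×10¹¹ m.
At r₁: circular v_c1 = √(μ/r₁) = 37570 m/s; transfer-perihelion v_p = √[μ(2/r₁ − 1/a_t)] = 51330 m/s.
Δv₁ = v_p − v_c1 = 13760 m/s.
At r₂: circular v_c2 = √(μ/r₂) = 10050 m/s; transfer-aphelion v_a = √[μ(2/r₂ − 1/a_t)] = 3675 m/s.
Δv₂ = v_c2 − v_a = 6378 m/s.
Total Δv = Δv₁ + Δv₂ = 20130 m/s = 20.13 km/s.

Δv_total ≈ 20.1 km/s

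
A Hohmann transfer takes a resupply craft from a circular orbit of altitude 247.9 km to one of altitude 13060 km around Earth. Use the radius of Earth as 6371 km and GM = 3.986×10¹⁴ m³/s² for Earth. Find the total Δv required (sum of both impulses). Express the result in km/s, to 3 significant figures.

Δv_total ≈ 3.02 km/s

r₁ = 6371 + 247.9 = 6618.9 km = 6.6189×10⁶ m.
r₂ = 6371 + 13060 = 19431 km = 1.9431×10⁷ m.
Transfer ellipse a_t = (r₁ + r₂)/2 = 1.302×10⁷ m.
At r₁: circular v_c1 = √(μ/r₁) = 7760 m/s; transfer-perigee v_p = √[μ(2/r₁ − 1/a_t)] = 9478 m/s.
Δv₁ = v_p − v_c1 = 1718 m/s.
At r₂: circular v_c2 = √(μ/r₂) = 4529 m/s; transfer-apogee v_a = √[μ(2/r₂ − 1/a_t)] = 3229 m/s.
Δv₂ = v_c2 − v_a = 1301 m/s.
Total Δv = Δv₁ + Δv₂ = 3019 m/s = 3.019 km/s.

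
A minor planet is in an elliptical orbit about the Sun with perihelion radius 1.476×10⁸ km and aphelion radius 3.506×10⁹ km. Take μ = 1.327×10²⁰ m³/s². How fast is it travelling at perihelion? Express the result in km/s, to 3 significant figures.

v ≈ 41.5 km/s

Semi-major axis a = (r_p + r_a)/2 = 1.8268×10⁹ km = 1.827×10¹² m.
Vis-viva: v² = μ(2/r − 1/a) = 1.327×10²⁰ × (1.355×10⁻¹¹ − 5.474×10⁻¹³) = 1.725×10⁹ m²/s².
v = 41540 m/s = 41.54 km/s.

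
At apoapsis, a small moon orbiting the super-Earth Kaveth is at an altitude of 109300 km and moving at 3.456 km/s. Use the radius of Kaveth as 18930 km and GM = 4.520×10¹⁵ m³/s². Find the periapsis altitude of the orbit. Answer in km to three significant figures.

periapsis altitude ≈ 7230 km

r_a = 18930 + 109300 = 1.2823×10⁵ km = 1.282×10⁸ m.
Specific energy ε = v²/2 − μ/r = -2.928×10⁷ J/kg, so a = −μ/(2ε) = 7.719×10⁷ m.
The apsides satisfy r_p + r_a = 2a, so the periapsis radius is 2a − r_a = 2.616×10⁷ m = 26156 km.
Periapsis altitude = 26156 − 18930 = 7226.4 km.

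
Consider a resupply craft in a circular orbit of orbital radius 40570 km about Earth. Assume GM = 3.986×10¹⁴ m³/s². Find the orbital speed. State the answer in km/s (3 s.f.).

r = 40570 km = 4.057×10⁷ m.
For a circular orbit v = √(μ/r) = √(3.986×10¹⁴ / 4.057×10⁷) = √(9.825×10⁶) = 3134 m/s.
That is 3.134 km/s.

v ≈ 3.13 km/s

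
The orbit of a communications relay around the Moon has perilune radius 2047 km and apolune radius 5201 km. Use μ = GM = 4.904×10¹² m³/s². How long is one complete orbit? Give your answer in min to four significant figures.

T ≈ 326.2 min

Semi-major axis a = (r_p + r_a)/2 = (2047.0 + 5201.0)/2 = 3624.0 km = 3.624×10⁶ m.
By Kepler's third law T = 2π√(a³/μ) = 2π × 3.115×10³ = 1.957×10⁴ s.
= 326.2 min.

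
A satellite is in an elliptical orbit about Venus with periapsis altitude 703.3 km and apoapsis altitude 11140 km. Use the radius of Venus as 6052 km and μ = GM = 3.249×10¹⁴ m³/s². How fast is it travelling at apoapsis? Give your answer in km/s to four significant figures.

r_p = 6052 + 703.3 = 6755.3 km = 6.7553×10⁶ m.
r_a = 6052 + 11140 = 17192 km = 1.7192×10⁷ m.
Semi-major axis a = (r_p + r_a)/2 = 11974 km = 1.197×10⁷ m.
Vis-viva: v² = μ(2/r − 1/a) = 3.249×10¹⁴ × (1.163×10⁻⁷ − 8.352×10⁻⁸) = 1.066×10⁷ m²/s².
v = 3265 m/s = 3.265 km/s.

v ≈ 3.265 km/s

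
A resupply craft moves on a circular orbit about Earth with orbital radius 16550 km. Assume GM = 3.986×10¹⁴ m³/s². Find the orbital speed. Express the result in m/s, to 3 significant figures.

v ≈ 4910 m/s

r = 16550 km = 1.655×10⁷ m.
For a circular orbit v = √(μ/r) = √(3.986×10¹⁴ / 1.655×10⁷) = √(2.408×10⁷) = 4908 m/s.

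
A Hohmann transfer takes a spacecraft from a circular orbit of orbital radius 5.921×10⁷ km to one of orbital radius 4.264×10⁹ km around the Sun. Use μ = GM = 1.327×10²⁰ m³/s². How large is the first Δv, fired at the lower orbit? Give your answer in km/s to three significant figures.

r₁ = 5.921×10⁷ km = 5.921×10¹⁰ m.
r₂ = 4.264×10⁹ km = 4.264×10¹² m.
Transfer ellipse a_t = (r₁ + r₂)/2 = 2.162×10¹² m.
At r₁: circular v_c1 = √(μ/r₁) = 47340 m/s; transfer-perihelion v_p = √[μ(2/r₁ − 1/a_t)] = 66490 m/s.
Δv₁ = v_p − v_c1 = 19150 m/s.
= 19.15 km/s.

Δv ≈ 19.1 km/s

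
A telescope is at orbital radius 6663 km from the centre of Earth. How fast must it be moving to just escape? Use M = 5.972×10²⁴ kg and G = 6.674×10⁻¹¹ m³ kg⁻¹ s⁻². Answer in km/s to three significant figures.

μ = GM = 6.674×10⁻¹¹ × 5.972×10²⁴ = 3.986×10¹⁴ m³/s².
r = 6663 km = 6.663×10⁶ m.
Escape speed v_esc = √(2μ/r) = √(2 × 3.986×10¹⁴ / 6.663×10⁶) = √(1.196×10⁸) = 10940 m/s.
= 10.94 km/s.

v_esc ≈ 10.9 km/s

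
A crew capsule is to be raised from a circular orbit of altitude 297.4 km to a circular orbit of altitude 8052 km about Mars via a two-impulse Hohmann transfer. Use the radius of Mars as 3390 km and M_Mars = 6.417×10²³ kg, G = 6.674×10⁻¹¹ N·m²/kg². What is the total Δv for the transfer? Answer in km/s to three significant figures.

μ = GM = 6.674×10⁻¹¹ × 6.417×10²³ = 4.283×10¹³ m³/s².
r₁ = 3390 + 297.4 = 3687.4 km = 3.6874×10⁶ m.
r₂ = 3390 + 8052 = 11442 km = 1.1442×10⁷ m.
Transfer ellipse a_t = (r₁ + r₂)/2 = 7.565×10⁶ m.
At r₁: circular v_c1 = √(μ/r₁) = 3408 m/s; transfer-periapsis v_p = √[μ(2/r₁ − 1/a_t)] = 4191 m/s.
Δv₁ = v_p − v_c1 = 783.4 m/s.
At r₂: circular v_c2 = √(μ/r₂) = 1935 m/s; transfer-apoapsis v_a = √[μ(2/r₂ − 1/a_t)] = 1351 m/s.
Δv₂ = v_c2 − v_a = 583.9 m/s.
Total Δv = Δv₁ + Δv₂ = 1367 m/s = 1.367 km/s.

Δv_total ≈ 1.37 km/s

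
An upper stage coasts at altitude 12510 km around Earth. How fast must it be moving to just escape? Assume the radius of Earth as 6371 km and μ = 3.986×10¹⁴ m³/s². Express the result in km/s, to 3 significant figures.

v_esc ≈ 6.50 km/s

r = 6371 + 12510 = 18881 km = 1.8881×10⁷ m.
Escape speed v_esc = √(2μ/r) = √(2 × 3.986×10¹⁴ / 1.888×10⁷) = √(4.222×10⁷) = 6498 m/s.
= 6.498 km/s.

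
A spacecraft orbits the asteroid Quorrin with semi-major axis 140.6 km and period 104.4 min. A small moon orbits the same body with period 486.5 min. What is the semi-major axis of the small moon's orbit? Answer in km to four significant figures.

a₂ ≈ 392.3 km

Kepler's third law: a³ ∝ T², so a₂ = a₁ (T₂/T₁)^(2/3).
T₂/T₁ = 4.660, (T₂/T₁)^(2/3) = 2.790.
a₂ = 140.6 × 2.790 = 392.3 km.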